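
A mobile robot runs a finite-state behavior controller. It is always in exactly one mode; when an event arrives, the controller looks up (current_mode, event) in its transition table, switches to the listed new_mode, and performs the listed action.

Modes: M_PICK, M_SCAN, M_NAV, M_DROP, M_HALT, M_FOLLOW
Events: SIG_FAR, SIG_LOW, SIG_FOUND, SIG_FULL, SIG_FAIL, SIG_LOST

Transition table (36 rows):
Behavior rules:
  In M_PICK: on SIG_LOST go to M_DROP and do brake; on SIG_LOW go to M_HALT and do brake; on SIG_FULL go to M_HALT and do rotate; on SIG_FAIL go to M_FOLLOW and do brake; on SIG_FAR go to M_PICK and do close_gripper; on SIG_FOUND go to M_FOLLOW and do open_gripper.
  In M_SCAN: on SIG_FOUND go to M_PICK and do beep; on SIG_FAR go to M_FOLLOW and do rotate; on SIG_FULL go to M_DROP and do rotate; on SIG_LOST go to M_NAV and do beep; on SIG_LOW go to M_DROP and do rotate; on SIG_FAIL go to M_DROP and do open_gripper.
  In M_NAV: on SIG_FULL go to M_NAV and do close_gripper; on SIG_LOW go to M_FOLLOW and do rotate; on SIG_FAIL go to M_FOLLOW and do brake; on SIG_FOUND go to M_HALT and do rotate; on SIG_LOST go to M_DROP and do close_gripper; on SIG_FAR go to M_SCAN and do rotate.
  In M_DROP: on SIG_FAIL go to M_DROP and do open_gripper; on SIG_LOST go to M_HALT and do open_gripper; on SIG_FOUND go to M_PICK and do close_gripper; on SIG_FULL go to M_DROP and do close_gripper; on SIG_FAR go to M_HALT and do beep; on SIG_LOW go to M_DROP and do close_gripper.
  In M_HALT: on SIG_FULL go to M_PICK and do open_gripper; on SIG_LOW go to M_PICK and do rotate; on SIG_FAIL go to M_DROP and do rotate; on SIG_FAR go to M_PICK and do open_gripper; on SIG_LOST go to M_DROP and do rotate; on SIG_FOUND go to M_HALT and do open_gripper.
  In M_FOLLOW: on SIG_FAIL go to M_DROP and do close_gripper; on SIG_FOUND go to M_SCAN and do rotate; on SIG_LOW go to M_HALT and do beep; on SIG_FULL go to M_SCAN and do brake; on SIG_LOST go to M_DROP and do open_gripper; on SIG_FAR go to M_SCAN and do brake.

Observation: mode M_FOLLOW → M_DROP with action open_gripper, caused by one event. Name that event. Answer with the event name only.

try SIG_FAR: (M_FOLLOW, SIG_FAR) → (M_SCAN, brake)
try SIG_LOW: (M_FOLLOW, SIG_LOW) → (M_HALT, beep)
try SIG_FOUND: (M_FOLLOW, SIG_FOUND) → (M_SCAN, rotate)
try SIG_FULL: (M_FOLLOW, SIG_FULL) → (M_SCAN, brake)
try SIG_FAIL: (M_FOLLOW, SIG_FAIL) → (M_DROP, close_gripper)
try SIG_LOST: (M_FOLLOW, SIG_LOST) → (M_DROP, open_gripper)  ← matches

SIG_LOST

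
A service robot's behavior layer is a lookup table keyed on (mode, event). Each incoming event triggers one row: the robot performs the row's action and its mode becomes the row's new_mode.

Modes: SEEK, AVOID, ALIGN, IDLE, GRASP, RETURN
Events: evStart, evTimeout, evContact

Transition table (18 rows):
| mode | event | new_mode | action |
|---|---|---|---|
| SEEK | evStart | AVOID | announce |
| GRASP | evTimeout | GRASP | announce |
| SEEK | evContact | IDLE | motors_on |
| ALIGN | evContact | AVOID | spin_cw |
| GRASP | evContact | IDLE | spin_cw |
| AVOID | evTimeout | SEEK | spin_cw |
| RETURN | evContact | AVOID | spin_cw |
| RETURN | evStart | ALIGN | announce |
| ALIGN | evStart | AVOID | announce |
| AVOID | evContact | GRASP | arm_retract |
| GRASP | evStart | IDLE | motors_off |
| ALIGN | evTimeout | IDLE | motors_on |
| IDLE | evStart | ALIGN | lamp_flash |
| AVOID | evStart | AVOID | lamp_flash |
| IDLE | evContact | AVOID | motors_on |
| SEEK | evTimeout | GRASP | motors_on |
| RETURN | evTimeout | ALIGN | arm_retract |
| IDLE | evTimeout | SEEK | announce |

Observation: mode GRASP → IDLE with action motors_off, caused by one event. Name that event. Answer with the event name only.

try evStart: (GRASP, evStart) → (IDLE, motors_off)  ← matches
try evTimeout: (GRASP, evTimeout) → (GRASP, announce)
try evContact: (GRASP, evContact) → (IDLE, spin_cw)

evStart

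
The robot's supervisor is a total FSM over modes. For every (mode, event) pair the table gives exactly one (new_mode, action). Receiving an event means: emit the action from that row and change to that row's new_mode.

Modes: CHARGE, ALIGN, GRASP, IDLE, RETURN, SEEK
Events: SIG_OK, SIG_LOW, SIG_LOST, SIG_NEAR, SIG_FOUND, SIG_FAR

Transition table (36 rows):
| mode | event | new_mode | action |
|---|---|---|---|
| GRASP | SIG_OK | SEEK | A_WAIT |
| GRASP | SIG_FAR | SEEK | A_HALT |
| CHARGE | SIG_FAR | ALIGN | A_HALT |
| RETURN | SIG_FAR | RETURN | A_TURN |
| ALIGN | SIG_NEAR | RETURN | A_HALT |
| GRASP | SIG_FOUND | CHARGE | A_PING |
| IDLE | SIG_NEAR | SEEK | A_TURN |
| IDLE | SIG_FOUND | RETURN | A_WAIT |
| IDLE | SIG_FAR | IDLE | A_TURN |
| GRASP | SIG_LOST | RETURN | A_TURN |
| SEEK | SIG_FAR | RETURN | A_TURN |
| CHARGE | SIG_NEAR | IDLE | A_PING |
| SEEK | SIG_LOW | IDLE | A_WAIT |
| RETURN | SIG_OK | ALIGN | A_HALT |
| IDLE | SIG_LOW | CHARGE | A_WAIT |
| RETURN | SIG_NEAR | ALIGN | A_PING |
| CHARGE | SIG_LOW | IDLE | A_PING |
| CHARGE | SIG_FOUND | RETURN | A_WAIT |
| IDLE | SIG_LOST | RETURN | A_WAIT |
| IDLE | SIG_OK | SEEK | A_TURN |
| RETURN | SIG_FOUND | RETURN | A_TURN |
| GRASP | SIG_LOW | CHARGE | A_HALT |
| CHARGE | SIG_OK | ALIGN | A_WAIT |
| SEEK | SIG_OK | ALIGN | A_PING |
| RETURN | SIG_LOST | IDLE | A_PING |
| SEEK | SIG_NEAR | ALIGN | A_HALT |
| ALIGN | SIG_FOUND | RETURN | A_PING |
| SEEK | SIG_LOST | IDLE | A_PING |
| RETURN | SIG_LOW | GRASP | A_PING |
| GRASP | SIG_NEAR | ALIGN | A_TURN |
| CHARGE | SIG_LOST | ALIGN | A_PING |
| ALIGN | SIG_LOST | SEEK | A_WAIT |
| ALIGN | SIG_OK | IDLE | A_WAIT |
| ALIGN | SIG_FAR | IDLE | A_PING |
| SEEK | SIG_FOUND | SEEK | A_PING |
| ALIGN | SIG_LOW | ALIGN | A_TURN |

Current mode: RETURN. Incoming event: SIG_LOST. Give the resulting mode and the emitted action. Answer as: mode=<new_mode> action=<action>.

mode=IDLE action=A_PING

current mode = RETURN; filter table to that mode:
  (RETURN, SIG_FAR) → (RETURN, A_TURN)
  (RETURN, SIG_OK) → (ALIGN, A_HALT)
  (RETURN, SIG_NEAR) → (ALIGN, A_PING)
  (RETURN, SIG_FOUND) → (RETURN, A_TURN)
  (RETURN, SIG_LOST) → (IDLE, A_PING)  ← event matches
  (RETURN, SIG_LOW) → (GRASP, A_PING)
event = SIG_LOST selects (IDLE, A_PING)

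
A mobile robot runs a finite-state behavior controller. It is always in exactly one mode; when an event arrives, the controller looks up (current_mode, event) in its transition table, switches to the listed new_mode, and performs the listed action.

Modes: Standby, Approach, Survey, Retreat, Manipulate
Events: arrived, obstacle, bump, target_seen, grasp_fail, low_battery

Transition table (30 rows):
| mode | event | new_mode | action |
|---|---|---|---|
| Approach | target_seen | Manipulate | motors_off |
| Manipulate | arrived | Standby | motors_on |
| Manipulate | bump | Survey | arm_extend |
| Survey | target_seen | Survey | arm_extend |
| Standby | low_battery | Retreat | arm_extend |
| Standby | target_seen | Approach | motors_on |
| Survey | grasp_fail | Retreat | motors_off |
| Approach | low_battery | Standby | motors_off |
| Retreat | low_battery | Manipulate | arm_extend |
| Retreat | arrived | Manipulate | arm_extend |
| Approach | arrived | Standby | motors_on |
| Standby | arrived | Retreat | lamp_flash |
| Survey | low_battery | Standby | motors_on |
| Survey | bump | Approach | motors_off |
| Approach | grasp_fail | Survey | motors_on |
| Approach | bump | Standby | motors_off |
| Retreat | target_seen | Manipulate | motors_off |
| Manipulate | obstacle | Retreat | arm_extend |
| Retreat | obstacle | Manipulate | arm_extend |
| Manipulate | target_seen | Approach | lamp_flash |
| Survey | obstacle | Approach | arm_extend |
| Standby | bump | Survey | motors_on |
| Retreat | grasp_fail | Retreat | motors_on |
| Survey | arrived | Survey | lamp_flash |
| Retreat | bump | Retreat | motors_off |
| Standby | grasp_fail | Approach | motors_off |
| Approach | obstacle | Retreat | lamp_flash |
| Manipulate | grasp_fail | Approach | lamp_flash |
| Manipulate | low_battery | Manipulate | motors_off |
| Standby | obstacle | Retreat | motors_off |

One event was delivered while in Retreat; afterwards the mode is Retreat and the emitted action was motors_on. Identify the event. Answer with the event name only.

grasp_fail

try arrived: (Retreat, arrived) → (Manipulate, arm_extend)
try obstacle: (Retreat, obstacle) → (Manipulate, arm_extend)
try bump: (Retreat, bump) → (Retreat, motors_off)
try target_seen: (Retreat, target_seen) → (Manipulate, motors_off)
try grasp_fail: (Retreat, grasp_fail) → (Retreat, motors_on)  ← matches
try low_battery: (Retreat, low_battery) → (Manipulate, arm_extend)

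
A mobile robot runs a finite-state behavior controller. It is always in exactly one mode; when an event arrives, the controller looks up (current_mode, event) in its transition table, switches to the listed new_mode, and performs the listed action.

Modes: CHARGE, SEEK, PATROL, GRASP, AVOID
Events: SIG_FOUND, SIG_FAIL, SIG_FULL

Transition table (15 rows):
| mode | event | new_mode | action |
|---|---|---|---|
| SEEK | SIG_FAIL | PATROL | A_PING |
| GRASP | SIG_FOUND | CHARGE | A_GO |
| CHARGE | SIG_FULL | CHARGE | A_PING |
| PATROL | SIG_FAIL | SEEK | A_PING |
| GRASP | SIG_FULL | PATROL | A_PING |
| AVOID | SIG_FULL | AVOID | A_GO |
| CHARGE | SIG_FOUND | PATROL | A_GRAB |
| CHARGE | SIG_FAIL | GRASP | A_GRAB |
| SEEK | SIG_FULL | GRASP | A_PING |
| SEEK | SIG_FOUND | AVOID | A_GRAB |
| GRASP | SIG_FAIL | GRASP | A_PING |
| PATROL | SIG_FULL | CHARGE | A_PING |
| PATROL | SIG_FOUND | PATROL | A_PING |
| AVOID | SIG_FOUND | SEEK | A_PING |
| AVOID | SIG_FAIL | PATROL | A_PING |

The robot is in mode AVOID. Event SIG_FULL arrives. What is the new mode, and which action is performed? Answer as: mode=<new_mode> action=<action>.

mode=AVOID action=A_GO

current mode = AVOID; filter table to that mode:
  (AVOID, SIG_FULL) → (AVOID, A_GO)  ← event matches
  (AVOID, SIG_FOUND) → (SEEK, A_PING)
  (AVOID, SIG_FAIL) → (PATROL, A_PING)
event = SIG_FULL selects (AVOID, A_GO)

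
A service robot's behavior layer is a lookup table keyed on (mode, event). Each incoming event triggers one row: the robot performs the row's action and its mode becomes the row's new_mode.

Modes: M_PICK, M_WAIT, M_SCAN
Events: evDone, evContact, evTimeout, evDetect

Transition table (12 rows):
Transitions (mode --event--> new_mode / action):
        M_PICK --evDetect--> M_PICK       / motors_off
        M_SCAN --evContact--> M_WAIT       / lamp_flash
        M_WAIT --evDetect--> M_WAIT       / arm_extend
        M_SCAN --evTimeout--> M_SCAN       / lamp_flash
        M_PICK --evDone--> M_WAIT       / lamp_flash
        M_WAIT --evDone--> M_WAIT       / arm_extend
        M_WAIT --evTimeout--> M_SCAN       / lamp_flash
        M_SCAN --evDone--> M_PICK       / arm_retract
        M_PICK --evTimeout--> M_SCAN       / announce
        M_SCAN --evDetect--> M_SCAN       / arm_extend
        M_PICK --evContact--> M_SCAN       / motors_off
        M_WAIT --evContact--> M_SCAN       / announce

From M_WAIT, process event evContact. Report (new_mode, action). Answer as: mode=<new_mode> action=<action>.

current mode = M_WAIT; filter table to that mode:
  (M_WAIT, evDetect) → (M_WAIT, arm_extend)
  (M_WAIT, evDone) → (M_WAIT, arm_extend)
  (M_WAIT, evTimeout) → (M_SCAN, lamp_flash)
  (M_WAIT, evContact) → (M_SCAN, announce)  ← event matches
event = evContact selects (M_SCAN, announce)

mode=M_SCAN action=announce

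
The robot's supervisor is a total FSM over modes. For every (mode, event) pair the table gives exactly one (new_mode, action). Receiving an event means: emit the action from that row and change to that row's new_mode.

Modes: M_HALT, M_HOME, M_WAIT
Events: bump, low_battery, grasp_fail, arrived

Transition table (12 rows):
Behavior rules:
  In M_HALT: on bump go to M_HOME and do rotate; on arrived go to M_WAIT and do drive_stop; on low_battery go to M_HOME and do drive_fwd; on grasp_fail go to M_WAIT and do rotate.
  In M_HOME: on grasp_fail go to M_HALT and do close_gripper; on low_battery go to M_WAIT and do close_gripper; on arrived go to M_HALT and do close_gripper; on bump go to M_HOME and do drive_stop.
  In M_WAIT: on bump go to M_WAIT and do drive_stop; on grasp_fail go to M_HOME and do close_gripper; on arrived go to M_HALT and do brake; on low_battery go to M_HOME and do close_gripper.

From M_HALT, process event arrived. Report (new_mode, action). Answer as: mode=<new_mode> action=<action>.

mode=M_WAIT action=drive_stop

current mode = M_HALT; filter table to that mode:
  (M_HALT, bump) → (M_HOME, rotate)
  (M_HALT, arrived) → (M_WAIT, drive_stop)  ← event matches
  (M_HALT, low_battery) → (M_HOME, drive_fwd)
  (M_HALT, grasp_fail) → (M_WAIT, rotate)
event = arrived selects (M_WAIT, drive_stop)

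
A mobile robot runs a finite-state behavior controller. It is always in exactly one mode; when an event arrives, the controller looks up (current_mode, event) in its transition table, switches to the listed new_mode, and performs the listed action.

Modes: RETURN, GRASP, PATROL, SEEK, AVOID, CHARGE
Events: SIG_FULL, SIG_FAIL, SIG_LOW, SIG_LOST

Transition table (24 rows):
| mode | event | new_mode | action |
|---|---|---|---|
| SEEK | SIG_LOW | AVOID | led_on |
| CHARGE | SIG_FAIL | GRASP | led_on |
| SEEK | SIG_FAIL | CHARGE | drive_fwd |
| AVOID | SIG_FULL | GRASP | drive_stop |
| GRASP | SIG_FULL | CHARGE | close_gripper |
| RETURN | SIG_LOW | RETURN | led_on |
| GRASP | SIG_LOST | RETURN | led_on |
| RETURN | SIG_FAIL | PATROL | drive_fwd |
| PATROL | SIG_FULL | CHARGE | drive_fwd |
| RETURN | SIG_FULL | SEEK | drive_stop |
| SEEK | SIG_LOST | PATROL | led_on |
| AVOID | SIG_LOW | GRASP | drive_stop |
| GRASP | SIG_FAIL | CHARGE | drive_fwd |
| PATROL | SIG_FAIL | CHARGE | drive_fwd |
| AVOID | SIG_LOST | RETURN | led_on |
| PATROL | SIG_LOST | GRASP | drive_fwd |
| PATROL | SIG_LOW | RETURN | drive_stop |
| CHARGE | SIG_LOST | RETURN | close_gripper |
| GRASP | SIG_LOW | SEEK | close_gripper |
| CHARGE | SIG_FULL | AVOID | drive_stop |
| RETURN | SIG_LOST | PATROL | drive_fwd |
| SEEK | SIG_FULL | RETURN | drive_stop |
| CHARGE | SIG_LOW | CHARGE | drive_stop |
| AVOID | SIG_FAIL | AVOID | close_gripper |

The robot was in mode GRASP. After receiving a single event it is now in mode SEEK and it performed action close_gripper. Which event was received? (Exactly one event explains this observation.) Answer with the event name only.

try SIG_FULL: (GRASP, SIG_FULL) → (CHARGE, close_gripper)
try SIG_FAIL: (GRASP, SIG_FAIL) → (CHARGE, drive_fwd)
try SIG_LOW: (GRASP, SIG_LOW) → (SEEK, close_gripper)  ← matches
try SIG_LOST: (GRASP, SIG_LOST) → (RETURN, led_on)

SIG_LOW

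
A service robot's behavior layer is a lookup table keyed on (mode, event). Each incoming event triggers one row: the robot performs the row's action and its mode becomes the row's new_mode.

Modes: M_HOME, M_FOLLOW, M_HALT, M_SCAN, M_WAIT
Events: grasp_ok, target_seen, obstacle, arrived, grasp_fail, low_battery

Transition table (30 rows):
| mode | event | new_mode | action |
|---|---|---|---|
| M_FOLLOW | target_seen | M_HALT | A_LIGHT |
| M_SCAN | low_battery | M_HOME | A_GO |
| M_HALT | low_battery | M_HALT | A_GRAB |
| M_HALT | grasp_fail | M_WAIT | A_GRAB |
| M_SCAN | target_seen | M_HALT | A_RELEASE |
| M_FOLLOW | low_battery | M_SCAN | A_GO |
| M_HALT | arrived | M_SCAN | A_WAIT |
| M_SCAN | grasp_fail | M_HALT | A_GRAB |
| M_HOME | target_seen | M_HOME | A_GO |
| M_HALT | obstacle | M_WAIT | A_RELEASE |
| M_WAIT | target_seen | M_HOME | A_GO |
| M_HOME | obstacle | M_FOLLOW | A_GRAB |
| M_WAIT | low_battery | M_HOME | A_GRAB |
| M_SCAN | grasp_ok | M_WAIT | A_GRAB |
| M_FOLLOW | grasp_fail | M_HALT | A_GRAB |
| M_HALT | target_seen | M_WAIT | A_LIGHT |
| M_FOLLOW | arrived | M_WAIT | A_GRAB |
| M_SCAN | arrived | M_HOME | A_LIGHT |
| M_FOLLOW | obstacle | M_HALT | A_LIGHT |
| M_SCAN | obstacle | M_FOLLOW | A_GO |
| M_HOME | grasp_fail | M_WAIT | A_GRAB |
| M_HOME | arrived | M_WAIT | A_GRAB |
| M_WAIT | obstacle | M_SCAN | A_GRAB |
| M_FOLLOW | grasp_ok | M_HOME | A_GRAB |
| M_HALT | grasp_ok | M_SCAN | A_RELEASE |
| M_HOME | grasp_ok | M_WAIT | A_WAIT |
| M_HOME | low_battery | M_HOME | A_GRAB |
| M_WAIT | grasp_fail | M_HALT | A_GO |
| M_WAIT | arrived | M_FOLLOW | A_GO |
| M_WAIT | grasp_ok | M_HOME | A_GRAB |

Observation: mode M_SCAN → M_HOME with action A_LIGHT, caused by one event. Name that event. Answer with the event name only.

arrived

try grasp_ok: (M_SCAN, grasp_ok) → (M_WAIT, A_GRAB)
try target_seen: (M_SCAN, target_seen) → (M_HALT, A_RELEASE)
try obstacle: (M_SCAN, obstacle) → (M_FOLLOW, A_GO)
try arrived: (M_SCAN, arrived) → (M_HOME, A_LIGHT)  ← matches
try grasp_fail: (M_SCAN, grasp_fail) → (M_HALT, A_GRAB)
try low_battery: (M_SCAN, low_battery) → (M_HOME, A_GO)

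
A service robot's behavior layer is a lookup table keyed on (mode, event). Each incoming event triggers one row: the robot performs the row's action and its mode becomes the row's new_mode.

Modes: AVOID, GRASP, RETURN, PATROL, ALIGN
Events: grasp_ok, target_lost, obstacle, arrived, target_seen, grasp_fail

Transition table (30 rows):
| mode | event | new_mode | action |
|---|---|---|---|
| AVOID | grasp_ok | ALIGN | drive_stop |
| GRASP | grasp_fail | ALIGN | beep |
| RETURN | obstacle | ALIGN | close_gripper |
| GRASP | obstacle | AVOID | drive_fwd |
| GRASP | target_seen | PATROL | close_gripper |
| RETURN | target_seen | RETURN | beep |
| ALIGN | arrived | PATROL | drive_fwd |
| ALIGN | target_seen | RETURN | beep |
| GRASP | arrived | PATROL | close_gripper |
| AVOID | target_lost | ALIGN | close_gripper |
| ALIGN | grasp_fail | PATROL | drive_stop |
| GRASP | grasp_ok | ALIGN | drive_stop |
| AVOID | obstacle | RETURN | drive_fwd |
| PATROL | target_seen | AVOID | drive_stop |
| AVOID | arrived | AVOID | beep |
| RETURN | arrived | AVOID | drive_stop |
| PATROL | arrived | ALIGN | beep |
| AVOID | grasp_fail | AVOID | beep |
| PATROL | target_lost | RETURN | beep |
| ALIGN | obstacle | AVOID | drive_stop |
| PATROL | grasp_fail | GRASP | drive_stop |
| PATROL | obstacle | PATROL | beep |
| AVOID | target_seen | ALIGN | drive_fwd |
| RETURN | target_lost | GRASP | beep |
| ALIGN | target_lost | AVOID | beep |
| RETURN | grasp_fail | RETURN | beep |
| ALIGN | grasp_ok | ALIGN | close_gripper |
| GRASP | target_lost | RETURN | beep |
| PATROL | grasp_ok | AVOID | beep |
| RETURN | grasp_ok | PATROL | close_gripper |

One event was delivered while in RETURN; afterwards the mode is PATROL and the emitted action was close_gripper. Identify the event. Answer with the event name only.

try grasp_ok: (RETURN, grasp_ok) → (PATROL, close_gripper)  ← matches
try target_lost: (RETURN, target_lost) → (GRASP, beep)
try obstacle: (RETURN, obstacle) → (ALIGN, close_gripper)
try arrived: (RETURN, arrived) → (AVOID, drive_stop)
try target_seen: (RETURN, target_seen) → (RETURN, beep)
try grasp_fail: (RETURN, grasp_fail) → (RETURN, beep)

grasp_ok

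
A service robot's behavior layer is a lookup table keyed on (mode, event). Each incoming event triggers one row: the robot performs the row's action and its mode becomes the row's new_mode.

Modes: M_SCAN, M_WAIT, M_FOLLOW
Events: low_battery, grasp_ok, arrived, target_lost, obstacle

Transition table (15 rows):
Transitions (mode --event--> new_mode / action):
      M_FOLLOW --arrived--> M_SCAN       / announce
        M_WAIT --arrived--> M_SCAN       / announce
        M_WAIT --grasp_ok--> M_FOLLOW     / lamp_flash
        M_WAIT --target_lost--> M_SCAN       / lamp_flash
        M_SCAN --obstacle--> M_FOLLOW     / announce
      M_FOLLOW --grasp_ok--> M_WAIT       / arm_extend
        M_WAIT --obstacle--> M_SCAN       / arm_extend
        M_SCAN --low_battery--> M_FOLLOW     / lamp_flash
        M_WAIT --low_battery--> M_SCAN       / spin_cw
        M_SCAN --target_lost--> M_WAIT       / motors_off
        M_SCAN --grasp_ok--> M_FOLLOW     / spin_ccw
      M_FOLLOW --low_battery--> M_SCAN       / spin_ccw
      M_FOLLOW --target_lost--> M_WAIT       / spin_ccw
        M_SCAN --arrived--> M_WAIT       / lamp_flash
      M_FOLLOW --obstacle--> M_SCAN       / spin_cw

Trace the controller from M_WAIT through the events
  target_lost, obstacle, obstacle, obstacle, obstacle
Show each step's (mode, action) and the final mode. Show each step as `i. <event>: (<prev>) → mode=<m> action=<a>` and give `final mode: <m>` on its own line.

final mode: M_SCAN

1. target_lost: (M_WAIT) → mode=M_SCAN action=lamp_flash
2. obstacle: (M_SCAN) → mode=M_FOLLOW action=announce
3. obstacle: (M_FOLLOW) → mode=M_SCAN action=spin_cw
4. obstacle: (M_SCAN) → mode=M_FOLLOW action=announce
5. obstacle: (M_FOLLOW) → mode=M_SCAN action=spin_cw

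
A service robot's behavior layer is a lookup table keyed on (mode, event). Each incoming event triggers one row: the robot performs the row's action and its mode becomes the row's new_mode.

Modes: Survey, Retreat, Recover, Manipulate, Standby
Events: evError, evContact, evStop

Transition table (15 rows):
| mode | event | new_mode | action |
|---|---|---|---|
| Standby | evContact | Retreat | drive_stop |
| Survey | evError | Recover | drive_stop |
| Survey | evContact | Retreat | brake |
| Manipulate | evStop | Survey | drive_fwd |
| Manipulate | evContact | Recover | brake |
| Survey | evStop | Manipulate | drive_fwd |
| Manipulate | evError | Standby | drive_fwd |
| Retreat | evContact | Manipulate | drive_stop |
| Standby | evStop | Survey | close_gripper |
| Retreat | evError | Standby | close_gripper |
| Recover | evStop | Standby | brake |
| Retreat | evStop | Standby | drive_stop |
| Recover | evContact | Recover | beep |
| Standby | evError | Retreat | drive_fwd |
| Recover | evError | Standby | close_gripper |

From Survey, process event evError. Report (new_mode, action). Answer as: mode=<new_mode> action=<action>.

current mode = Survey; filter table to that mode:
  (Survey, evError) → (Recover, drive_stop)  ← event matches
  (Survey, evContact) → (Retreat, brake)
  (Survey, evStop) → (Manipulate, drive_fwd)
event = evError selects (Recover, drive_stop)

mode=Recover action=drive_stop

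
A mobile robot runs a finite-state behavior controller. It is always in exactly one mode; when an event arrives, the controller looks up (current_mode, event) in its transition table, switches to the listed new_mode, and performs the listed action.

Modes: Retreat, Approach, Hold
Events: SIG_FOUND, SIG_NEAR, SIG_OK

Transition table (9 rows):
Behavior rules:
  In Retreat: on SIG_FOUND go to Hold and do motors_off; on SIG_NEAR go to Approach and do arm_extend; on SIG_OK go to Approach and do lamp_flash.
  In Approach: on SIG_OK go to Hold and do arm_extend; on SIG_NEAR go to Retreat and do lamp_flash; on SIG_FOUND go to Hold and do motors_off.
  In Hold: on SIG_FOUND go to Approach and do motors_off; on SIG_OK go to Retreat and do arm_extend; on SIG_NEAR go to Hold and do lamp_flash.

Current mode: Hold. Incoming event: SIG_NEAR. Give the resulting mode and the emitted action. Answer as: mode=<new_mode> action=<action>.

mode=Hold action=lamp_flash

current mode = Hold; filter table to that mode:
  (Hold, SIG_FOUND) → (Approach, motors_off)
  (Hold, SIG_OK) → (Retreat, arm_extend)
  (Hold, SIG_NEAR) → (Hold, lamp_flash)  ← event matches
event = SIG_NEAR selects (Hold, lamp_flash)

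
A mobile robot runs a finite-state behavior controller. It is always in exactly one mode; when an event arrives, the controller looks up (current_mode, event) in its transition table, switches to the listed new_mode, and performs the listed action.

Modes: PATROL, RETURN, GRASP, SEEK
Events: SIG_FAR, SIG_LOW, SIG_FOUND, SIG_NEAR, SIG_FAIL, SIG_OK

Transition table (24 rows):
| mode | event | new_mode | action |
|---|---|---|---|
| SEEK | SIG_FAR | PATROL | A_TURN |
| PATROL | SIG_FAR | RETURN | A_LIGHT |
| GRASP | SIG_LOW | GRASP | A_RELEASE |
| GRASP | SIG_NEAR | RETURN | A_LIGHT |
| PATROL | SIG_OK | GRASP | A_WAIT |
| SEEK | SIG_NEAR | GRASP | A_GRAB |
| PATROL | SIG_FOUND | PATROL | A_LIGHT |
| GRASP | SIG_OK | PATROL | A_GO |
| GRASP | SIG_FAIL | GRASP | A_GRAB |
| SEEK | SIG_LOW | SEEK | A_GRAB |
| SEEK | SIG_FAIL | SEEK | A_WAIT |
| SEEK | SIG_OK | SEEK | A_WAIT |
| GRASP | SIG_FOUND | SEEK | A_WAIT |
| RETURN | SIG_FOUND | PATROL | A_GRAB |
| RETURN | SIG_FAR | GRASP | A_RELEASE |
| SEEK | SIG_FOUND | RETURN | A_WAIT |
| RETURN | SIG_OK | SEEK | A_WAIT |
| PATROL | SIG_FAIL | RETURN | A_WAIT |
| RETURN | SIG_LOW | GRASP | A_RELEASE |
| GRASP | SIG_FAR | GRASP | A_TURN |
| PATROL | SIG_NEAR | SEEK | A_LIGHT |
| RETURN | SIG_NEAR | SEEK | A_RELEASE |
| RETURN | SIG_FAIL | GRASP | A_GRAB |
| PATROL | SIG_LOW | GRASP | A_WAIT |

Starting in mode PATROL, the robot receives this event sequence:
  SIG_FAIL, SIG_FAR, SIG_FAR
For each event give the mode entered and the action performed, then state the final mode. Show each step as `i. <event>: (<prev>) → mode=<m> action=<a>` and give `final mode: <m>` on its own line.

1. SIG_FAIL: (PATROL) → mode=RETURN action=A_WAIT
2. SIG_FAR: (RETURN) → mode=GRASP action=A_RELEASE
3. SIG_FAR: (GRASP) → mode=GRASP action=A_TURN

final mode: GRASP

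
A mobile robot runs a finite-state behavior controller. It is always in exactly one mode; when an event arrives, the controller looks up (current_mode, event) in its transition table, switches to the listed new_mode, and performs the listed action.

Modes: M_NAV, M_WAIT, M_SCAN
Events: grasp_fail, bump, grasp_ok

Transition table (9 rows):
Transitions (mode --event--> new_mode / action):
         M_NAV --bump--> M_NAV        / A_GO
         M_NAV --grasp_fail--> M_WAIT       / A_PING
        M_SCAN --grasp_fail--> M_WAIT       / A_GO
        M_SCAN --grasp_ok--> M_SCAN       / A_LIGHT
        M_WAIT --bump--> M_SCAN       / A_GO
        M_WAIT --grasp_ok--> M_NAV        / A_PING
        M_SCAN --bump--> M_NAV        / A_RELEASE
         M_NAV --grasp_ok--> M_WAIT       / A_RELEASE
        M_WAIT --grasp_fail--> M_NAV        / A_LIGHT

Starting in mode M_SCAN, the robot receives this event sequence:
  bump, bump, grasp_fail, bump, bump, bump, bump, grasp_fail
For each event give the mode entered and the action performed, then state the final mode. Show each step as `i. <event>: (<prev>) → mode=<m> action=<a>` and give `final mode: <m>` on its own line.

1. bump: (M_SCAN) → mode=M_NAV action=A_RELEASE
2. bump: (M_NAV) → mode=M_NAV action=A_GO
3. grasp_fail: (M_NAV) → mode=M_WAIT action=A_PING
4. bump: (M_WAIT) → mode=M_SCAN action=A_GO
5. bump: (M_SCAN) → mode=M_NAV action=A_RELEASE
6. bump: (M_NAV) → mode=M_NAV action=A_GO
7. bump: (M_NAV) → mode=M_NAV action=A_GO
8. grasp_fail: (M_NAV) → mode=M_WAIT action=A_PING

final mode: M_WAIT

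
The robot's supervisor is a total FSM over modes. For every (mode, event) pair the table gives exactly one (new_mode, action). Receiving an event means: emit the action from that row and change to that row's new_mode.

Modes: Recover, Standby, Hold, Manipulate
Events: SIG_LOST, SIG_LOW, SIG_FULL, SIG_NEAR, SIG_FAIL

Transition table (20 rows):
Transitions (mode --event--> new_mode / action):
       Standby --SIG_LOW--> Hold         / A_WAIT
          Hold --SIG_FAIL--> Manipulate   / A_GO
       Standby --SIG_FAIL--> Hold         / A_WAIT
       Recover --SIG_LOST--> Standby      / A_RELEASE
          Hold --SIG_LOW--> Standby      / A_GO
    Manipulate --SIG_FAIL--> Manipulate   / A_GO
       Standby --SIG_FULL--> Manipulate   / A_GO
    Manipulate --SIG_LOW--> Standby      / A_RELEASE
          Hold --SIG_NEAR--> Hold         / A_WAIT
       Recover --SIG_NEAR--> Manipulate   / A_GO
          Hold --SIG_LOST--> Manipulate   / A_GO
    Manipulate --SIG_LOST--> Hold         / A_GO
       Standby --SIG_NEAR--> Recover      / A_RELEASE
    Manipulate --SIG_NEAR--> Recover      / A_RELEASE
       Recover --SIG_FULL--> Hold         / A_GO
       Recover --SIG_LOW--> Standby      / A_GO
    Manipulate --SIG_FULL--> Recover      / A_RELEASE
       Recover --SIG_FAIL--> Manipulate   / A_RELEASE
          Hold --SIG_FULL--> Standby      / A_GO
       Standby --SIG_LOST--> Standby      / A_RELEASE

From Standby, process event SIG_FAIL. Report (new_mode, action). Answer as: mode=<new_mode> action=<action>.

mode=Hold action=A_WAIT

current mode = Standby; filter table to that mode:
  (Standby, SIG_LOW) → (Hold, A_WAIT)
  (Standby, SIG_FAIL) → (Hold, A_WAIT)  ← event matches
  (Standby, SIG_FULL) → (Manipulate, A_GO)
  (Standby, SIG_NEAR) → (Recover, A_RELEASE)
  (Standby, SIG_LOST) → (Standby, A_RELEASE)
event = SIG_FAIL selects (Hold, A_WAIT)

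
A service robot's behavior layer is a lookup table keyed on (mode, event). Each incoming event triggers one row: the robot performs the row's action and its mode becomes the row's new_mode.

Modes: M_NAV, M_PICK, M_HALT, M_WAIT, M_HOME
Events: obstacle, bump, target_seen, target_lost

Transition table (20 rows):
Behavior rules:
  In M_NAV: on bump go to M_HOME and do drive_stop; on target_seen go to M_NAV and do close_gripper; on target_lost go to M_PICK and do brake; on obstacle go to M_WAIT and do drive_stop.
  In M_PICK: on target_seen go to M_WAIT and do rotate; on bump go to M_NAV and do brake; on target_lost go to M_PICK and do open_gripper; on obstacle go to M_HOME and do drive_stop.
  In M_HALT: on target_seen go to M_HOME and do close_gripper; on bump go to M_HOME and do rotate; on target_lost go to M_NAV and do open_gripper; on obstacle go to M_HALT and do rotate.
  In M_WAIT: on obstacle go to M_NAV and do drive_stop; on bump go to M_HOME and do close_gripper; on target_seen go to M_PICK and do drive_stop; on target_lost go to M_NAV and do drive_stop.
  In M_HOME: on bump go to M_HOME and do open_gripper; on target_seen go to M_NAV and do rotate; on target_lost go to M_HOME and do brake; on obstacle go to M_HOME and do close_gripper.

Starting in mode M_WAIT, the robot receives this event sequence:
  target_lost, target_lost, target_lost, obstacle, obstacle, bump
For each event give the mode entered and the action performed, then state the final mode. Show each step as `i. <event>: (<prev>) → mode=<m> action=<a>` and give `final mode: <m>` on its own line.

1. target_lost: (M_WAIT) → mode=M_NAV action=drive_stop
2. target_lost: (M_NAV) → mode=M_PICK action=brake
3. target_lost: (M_PICK) → mode=M_PICK action=open_gripper
4. obstacle: (M_PICK) → mode=M_HOME action=drive_stop
5. obstacle: (M_HOME) → mode=M_HOME action=close_gripper
6. bump: (M_HOME) → mode=M_HOME action=open_gripper

final mode: M_HOME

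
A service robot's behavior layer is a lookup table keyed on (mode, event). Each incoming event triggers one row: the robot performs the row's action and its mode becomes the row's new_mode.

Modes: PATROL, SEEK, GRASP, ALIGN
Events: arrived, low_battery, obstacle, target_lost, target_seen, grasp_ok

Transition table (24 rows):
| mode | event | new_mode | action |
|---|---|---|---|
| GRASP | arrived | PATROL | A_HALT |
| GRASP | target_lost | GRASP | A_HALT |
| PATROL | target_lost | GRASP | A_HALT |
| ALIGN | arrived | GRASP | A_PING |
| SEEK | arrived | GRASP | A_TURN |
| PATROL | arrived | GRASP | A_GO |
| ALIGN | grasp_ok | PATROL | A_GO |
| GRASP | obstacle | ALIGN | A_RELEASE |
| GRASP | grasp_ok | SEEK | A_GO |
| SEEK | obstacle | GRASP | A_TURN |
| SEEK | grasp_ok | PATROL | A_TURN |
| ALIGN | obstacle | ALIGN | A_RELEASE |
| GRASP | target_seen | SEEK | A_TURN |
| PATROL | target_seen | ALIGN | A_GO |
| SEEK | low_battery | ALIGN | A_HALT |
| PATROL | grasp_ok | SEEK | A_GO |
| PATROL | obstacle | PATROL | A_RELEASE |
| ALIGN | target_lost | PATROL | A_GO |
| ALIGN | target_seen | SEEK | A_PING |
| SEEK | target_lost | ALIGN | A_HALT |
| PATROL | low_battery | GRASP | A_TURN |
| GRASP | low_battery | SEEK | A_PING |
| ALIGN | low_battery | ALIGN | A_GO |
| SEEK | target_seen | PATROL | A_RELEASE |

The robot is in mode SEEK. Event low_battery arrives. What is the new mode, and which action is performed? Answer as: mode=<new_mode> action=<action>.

mode=ALIGN action=A_HALT

current mode = SEEK; filter table to that mode:
  (SEEK, arrived) → (GRASP, A_TURN)
  (SEEK, obstacle) → (GRASP, A_TURN)
  (SEEK, grasp_ok) → (PATROL, A_TURN)
  (SEEK, low_battery) → (ALIGN, A_HALT)  ← event matches
  (SEEK, target_lost) → (ALIGN, A_HALT)
  (SEEK, target_seen) → (PATROL, A_RELEASE)
event = low_battery selects (ALIGN, A_HALT)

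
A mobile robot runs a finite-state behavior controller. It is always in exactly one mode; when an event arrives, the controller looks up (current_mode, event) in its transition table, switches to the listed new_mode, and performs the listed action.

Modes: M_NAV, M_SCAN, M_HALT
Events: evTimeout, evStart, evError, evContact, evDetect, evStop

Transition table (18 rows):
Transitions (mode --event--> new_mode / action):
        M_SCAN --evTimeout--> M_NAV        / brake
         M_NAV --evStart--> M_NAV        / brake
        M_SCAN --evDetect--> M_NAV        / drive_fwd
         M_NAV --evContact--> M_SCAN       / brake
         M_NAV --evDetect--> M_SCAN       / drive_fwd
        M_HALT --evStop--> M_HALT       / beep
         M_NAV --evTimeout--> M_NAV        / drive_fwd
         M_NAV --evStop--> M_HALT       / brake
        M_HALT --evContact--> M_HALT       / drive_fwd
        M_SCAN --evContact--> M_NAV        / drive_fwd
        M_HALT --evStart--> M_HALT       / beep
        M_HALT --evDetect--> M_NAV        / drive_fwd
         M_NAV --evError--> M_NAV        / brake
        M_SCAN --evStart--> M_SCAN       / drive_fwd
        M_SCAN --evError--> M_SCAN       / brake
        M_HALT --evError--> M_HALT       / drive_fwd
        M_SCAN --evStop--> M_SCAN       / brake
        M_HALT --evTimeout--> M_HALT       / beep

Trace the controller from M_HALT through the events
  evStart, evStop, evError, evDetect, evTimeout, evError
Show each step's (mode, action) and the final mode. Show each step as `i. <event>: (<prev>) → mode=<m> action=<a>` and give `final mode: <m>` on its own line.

final mode: M_NAV

1. evStart: (M_HALT) → mode=M_HALT action=beep
2. evStop: (M_HALT) → mode=M_HALT action=beep
3. evError: (M_HALT) → mode=M_HALT action=drive_fwd
4. evDetect: (M_HALT) → mode=M_NAV action=drive_fwd
5. evTimeout: (M_NAV) → mode=M_NAV action=drive_fwd
6. evError: (M_NAV) → mode=M_NAV action=brake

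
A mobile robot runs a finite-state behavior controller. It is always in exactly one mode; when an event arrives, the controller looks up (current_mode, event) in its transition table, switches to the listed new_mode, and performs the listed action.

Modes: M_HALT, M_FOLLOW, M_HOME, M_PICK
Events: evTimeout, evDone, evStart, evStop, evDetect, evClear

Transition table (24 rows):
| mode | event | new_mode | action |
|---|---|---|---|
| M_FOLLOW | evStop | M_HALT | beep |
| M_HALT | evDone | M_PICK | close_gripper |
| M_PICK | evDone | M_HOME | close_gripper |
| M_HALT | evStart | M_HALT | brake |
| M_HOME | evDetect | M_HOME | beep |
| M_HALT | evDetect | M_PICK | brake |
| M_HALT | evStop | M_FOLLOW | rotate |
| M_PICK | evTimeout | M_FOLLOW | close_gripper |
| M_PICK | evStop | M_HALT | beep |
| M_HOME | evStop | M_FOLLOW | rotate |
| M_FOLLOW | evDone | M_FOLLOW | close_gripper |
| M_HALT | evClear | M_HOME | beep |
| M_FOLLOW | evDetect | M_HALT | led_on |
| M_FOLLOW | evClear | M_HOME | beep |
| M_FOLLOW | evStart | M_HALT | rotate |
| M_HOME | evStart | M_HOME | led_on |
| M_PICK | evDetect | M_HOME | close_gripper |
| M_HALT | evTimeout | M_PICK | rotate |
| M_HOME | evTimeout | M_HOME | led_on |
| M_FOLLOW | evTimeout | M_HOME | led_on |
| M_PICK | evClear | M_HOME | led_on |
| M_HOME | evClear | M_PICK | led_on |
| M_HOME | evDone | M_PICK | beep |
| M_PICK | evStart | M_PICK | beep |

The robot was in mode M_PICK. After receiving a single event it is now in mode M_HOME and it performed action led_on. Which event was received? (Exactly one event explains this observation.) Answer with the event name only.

try evTimeout: (M_PICK, evTimeout) → (M_FOLLOW, close_gripper)
try evDone: (M_PICK, evDone) → (M_HOME, close_gripper)
try evStart: (M_PICK, evStart) → (M_PICK, beep)
try evStop: (M_PICK, evStop) → (M_HALT, beep)
try evDetect: (M_PICK, evDetect) → (M_HOME, close_gripper)
try evClear: (M_PICK, evClear) → (M_HOME, led_on)  ← matches

evClear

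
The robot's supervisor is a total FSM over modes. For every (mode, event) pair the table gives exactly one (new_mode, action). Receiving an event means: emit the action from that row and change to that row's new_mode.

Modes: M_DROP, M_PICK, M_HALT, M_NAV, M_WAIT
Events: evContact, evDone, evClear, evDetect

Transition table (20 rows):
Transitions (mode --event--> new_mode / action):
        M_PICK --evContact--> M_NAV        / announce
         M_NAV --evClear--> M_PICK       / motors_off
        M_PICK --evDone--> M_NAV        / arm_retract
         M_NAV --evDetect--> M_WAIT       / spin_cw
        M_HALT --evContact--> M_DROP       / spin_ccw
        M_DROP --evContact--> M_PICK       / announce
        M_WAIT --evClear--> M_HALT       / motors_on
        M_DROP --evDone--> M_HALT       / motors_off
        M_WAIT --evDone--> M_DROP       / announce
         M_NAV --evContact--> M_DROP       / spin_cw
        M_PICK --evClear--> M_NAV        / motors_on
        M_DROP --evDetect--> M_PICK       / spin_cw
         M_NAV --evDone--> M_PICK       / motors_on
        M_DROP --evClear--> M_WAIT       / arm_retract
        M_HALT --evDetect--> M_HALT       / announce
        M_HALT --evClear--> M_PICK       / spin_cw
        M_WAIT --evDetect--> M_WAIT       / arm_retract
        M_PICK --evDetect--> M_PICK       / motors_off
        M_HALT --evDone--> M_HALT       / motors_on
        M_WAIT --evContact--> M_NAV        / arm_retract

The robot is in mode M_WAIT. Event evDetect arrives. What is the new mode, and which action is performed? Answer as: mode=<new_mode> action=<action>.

current mode = M_WAIT; filter table to that mode:
  (M_WAIT, evClear) → (M_HALT, motors_on)
  (M_WAIT, evDone) → (M_DROP, announce)
  (M_WAIT, evDetect) → (M_WAIT, arm_retract)  ← event matches
  (M_WAIT, evContact) → (M_NAV, arm_retract)
event = evDetect selects (M_WAIT, arm_retract)

mode=M_WAIT action=arm_retract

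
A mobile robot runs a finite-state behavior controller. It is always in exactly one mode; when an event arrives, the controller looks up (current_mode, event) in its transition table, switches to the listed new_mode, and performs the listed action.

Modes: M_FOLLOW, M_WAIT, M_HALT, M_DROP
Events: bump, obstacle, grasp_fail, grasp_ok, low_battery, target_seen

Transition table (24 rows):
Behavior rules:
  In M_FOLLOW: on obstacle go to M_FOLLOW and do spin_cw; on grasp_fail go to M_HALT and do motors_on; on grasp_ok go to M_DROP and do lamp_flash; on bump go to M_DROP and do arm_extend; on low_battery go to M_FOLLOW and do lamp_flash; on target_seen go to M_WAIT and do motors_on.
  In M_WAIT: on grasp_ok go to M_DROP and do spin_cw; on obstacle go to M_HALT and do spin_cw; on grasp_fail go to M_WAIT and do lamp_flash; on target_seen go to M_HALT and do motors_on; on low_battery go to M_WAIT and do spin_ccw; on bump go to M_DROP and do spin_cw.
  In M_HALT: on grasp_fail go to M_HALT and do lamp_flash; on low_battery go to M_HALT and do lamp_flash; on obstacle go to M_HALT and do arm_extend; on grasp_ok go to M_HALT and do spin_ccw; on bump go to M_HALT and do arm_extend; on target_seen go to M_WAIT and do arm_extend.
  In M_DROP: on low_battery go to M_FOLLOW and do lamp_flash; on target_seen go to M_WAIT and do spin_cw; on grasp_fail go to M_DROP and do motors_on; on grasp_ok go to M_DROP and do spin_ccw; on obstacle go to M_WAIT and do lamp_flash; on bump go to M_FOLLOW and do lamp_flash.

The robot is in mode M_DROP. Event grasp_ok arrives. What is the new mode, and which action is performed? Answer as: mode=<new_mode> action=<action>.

current mode = M_DROP; filter table to that mode:
  (M_DROP, low_battery) → (M_FOLLOW, lamp_flash)
  (M_DROP, target_seen) → (M_WAIT, spin_cw)
  (M_DROP, grasp_fail) → (M_DROP, motors_on)
  (M_DROP, grasp_ok) → (M_DROP, spin_ccw)  ← event matches
  (M_DROP, obstacle) → (M_WAIT, lamp_flash)
  (M_DROP, bump) → (M_FOLLOW, lamp_flash)
event = grasp_ok selects (M_DROP, spin_ccw)

mode=M_DROP action=spin_ccw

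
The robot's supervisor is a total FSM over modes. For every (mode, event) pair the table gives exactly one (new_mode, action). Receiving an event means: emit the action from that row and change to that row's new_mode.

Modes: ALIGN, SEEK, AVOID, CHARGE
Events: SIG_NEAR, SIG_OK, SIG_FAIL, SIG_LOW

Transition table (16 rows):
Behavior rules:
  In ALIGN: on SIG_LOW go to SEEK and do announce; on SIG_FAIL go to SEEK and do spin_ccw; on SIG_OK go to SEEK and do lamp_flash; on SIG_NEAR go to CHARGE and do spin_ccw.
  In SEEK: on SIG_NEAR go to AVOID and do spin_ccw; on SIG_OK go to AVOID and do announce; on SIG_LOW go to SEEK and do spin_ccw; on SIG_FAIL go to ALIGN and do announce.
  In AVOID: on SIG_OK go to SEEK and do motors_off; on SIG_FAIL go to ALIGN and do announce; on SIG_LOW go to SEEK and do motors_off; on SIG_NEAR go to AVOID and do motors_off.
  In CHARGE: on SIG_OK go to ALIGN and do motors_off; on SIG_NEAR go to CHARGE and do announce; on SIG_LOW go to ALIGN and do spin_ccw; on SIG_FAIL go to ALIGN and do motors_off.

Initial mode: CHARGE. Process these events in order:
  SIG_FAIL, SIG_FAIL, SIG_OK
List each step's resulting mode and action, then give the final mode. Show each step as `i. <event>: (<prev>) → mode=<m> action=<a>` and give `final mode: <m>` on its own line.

final mode: AVOID

1. SIG_FAIL: (CHARGE) → mode=ALIGN action=motors_off
2. SIG_FAIL: (ALIGN) → mode=SEEK action=spin_ccw
3. SIG_OK: (SEEK) → mode=AVOID action=announce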